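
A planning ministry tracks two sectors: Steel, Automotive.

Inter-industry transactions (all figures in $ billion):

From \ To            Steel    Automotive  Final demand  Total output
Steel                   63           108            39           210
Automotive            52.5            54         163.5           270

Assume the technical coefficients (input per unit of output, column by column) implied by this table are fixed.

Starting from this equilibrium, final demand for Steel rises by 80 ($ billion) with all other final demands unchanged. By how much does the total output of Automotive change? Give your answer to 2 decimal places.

Δx_A = 43.48

Technical coefficients a_ij = z_ij / X_j:
  a_SS = 63/210 = 0.30, a_AS = 52.5/210 = 0.25
  a_SA = 108/270 = 0.40, a_AA = 54/270 = 0.20
I − A =
  [   0.70    -0.40]
  [  -0.25     0.80]
det(I−A) = (0.70)(0.80) − (-0.40)(-0.25) = 0.4600
adj(I−A) = [[0.80, 0.40], [0.25, 0.70]]
(I − A)⁻¹ = adj(I−A) / det(I−A) ≈
  [   1.7391     0.8696]
  [   0.5435     1.5217]
Δx = (I − A)⁻¹ Δd with Δd having +80 in the Steel component and 0 elsewhere.
So Δx_A = L_AS · (+80), where L_AS = adj(I−A)_AS / det(I−A) = 0.25 / 0.4600.
Δx_A = 0.25 × (+80) / 0.4600 = 20.00 / 0.4600 ≈ 43.48.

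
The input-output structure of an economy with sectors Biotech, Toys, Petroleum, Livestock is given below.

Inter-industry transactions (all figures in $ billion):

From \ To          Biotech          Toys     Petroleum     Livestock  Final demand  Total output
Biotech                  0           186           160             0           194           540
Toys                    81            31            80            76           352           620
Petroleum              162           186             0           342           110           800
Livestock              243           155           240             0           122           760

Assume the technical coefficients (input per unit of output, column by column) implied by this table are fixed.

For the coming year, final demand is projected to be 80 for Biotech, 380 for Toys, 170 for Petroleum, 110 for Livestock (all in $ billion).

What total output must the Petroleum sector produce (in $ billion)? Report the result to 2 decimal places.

x_3 = 800.44

Technical coefficients a_ij = z_ij / X_j:
  a_11 = 0/540 = 0.00, a_21 = 81/540 = 0.15, a_31 = 162/540 = 0.30, a_41 = 243/540 = 0.45
  a_12 = 186/620 = 0.30, a_22 = 31/620 = 0.05, a_32 = 186/620 = 0.30, a_42 = 155/620 = 0.25
  a_13 = 160/800 = 0.20, a_23 = 80/800 = 0.10, a_33 = 0/800 = 0.00, a_43 = 240/800 = 0.30
  a_14 = 0/760 = 0.00, a_24 = 76/760 = 0.10, a_34 = 342/760 = 0.45, a_44 = 0/760 = 0.00
I − A =
  [   1.00    -0.30    -0.20     0.00]
  [  -0.15     0.95    -0.10    -0.10]
  [  -0.30    -0.30     1.00    -0.45]
  [  -0.45    -0.25    -0.30     1.00]
Compute the cofactors C_ij = (−1)^(i+j)·(3×3 minor ij) of I−A; the adjugate is their transpose:
adj(I−A) = Cᵀ =
  [ 0.74650   0.34200   0.22400   0.13500]
  [ 0.23400   0.76450   0.16900   0.15250]
  [ 0.54525   0.56325   0.86650   0.44625]
  [ 0.55800   0.51400   0.40300   0.80000]
det(I−A) = Σ_j (I−A)_1j·C_1j = (1.00)(0.74650) + (-0.30)(0.23400) + (-0.20)(0.54525) + (0.00)(0.55800) = 0.56725
(I − A)⁻¹ = adj(I−A) / det(I−A) ≈
  [   1.3160     0.6029     0.3949     0.2380]
  [   0.4125     1.3477     0.2979     0.2688]
  [   0.9612     0.9929     1.5275     0.7867]
  [   0.9837     0.9061     0.7104     1.4103]
x = (I − A)⁻¹ d = adj(I−A)·d / det(I−A), with det(I−A) = 0.56725:
  x_1 = (0.74650·80 + 0.34200·380 + 0.22400·170 + 0.13500·110) / 0.56725 = 242.61 / 0.56725 ≈ 427.70
  x_2 = (0.23400·80 + 0.76450·380 + 0.16900·170 + 0.15250·110) / 0.56725 = 354.735 / 0.56725 ≈ 625.36
  x_3 = (0.54525·80 + 0.56325·380 + 0.86650·170 + 0.44625·110) / 0.56725 = 454.0475 / 0.56725 ≈ 800.44
  x_4 = (0.55800·80 + 0.51400·380 + 0.40300·170 + 0.80000·110) / 0.56725 = 396.47 / 0.56725 ≈ 698.93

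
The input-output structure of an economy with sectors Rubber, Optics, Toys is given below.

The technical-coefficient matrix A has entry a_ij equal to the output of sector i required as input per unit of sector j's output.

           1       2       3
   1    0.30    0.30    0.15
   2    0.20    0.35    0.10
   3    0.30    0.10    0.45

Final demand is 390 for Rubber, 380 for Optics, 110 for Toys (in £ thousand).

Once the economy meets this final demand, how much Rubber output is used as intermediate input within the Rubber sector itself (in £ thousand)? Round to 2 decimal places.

z_11 = 386.89

I − A =
  [   0.70    -0.30    -0.15]
  [  -0.20     0.65    -0.10]
  [  -0.30    -0.10     0.55]
Cofactors of I−A, C_ij = (−1)^(i+j)·(minor ij) (rows/columns in the sector order above):
  C_11 = (0.65)(0.55) − (-0.10)(-0.10) = 0.3475
  C_12 = −[(-0.20)(0.55) − (-0.10)(-0.30)] = 0.1400
  C_13 = (-0.20)(-0.10) − (0.65)(-0.30) = 0.2150
  C_21 = −[(-0.30)(0.55) − (-0.15)(-0.10)] = 0.1800
  C_22 = (0.70)(0.55) − (-0.15)(-0.30) = 0.3400
  C_23 = −[(0.70)(-0.10) − (-0.30)(-0.30)] = 0.1600
  C_31 = (-0.30)(-0.10) − (-0.15)(0.65) = 0.1275
  C_32 = −[(0.70)(-0.10) − (-0.15)(-0.20)] = 0.1000
  C_33 = (0.70)(0.65) − (-0.30)(-0.20) = 0.3950
det(I−A) = Σ_j (I−A)_1j·C_1j = (0.70)(0.3475) + (-0.30)(0.1400) + (-0.15)(0.2150) = 0.1690
adj(I−A) = Cᵀ =
  [ 0.3475   0.1800   0.1275]
  [ 0.1400   0.3400   0.1000]
  [ 0.2150   0.1600   0.3950]
(I − A)⁻¹ = adj(I−A) / det(I−A) ≈
  [   2.0562     1.0651     0.7544]
  [   0.8284     2.0118     0.5917]
  [   1.2722     0.9467     2.3373]
First solve x = (I − A)⁻¹ d = adj(I−A)·d / det(I−A); in particular x_1 = (0.3475·390 + 0.1800·380 + 0.1275·110) / 0.1690 = 217.95 / 0.1690 ≈ 1289.6450.
Intermediate flow from 1 to 1: z_11 = a_11 · x_1 = 0.30 × 217.95 / 0.1690 = 65.385 / 0.1690 ≈ 386.89.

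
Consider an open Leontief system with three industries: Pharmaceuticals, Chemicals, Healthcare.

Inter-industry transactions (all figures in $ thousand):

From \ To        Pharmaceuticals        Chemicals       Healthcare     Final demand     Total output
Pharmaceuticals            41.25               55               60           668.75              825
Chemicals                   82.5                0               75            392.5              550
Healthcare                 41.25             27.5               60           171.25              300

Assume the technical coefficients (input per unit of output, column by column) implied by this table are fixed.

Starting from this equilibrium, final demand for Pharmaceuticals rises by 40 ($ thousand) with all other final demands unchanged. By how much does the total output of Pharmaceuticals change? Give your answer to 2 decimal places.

Δx_1 = 43.28

Technical coefficients a_ij = z_ij / X_j:
  a_11 = 41.25/825 = 0.05, a_21 = 82.5/825 = 0.10, a_31 = 41.25/825 = 0.05
  a_12 = 55/550 = 0.10, a_22 = 0/550 = 0.00, a_32 = 27.5/550 = 0.05
  a_13 = 60/300 = 0.20, a_23 = 75/300 = 0.25, a_33 = 60/300 = 0.20
I − A =
  [   0.95    -0.10    -0.20]
  [  -0.10     1.00    -0.25]
  [  -0.05    -0.05     0.80]
Cofactors of I−A, C_ij = (−1)^(i+j)·(minor ij) (rows/columns in the sector order above):
  C_11 = (1.00)(0.80) − (-0.25)(-0.05) = 0.7875
  C_12 = −[(-0.10)(0.80) − (-0.25)(-0.05)] = 0.0925
  C_13 = (-0.10)(-0.05) − (1.00)(-0.05) = 0.0550
  C_21 = −[(-0.10)(0.80) − (-0.20)(-0.05)] = 0.0900
  C_22 = (0.95)(0.80) − (-0.20)(-0.05) = 0.7500
  C_23 = −[(0.95)(-0.05) − (-0.10)(-0.05)] = 0.0525
  C_31 = (-0.10)(-0.25) − (-0.20)(1.00) = 0.2250
  C_32 = −[(0.95)(-0.25) − (-0.20)(-0.10)] = 0.2575
  C_33 = (0.95)(1.00) − (-0.10)(-0.10) = 0.9400
det(I−A) = Σ_j (I−A)_1j·C_1j = (0.95)(0.7875) + (-0.10)(0.0925) + (-0.20)(0.0550) = 0.727875
adj(I−A) = Cᵀ =
  [ 0.7875   0.0900   0.2250]
  [ 0.0925   0.7500   0.2575]
  [ 0.0550   0.0525   0.9400]
(I − A)⁻¹ = adj(I−A) / det(I−A) ≈
  [   1.0819     0.1236     0.3091]
  [   0.1271     1.0304     0.3538]
  [   0.0756     0.0721     1.2914]
Δx = (I − A)⁻¹ Δd with Δd having +40 in the Pharmaceuticals component and 0 elsewhere.
So Δx_1 = L_11 · (+40), where L_11 = adj(I−A)_11 / det(I−A) = 0.7875 / 0.727875.
Δx_1 = 0.7875 × (+40) / 0.727875 = 31.50 / 0.727875 ≈ 43.28.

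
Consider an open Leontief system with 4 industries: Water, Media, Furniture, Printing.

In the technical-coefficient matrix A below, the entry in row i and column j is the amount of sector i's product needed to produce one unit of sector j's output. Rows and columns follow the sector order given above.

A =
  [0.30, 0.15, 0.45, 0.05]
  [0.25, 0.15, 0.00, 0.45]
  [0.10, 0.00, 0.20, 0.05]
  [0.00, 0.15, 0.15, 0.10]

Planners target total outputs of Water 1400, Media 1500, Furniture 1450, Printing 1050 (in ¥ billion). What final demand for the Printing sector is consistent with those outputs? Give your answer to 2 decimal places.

d_4 = 502.50

I − A =
  [   0.70    -0.15    -0.45    -0.05]
  [  -0.25     0.85     0.00    -0.45]
  [  -0.10     0.00     0.80    -0.05]
  [   0.00    -0.15    -0.15     0.90]
d = (I − A) x:
  d_1 = (+0.70)·1400 + (-0.15)·1500 + (-0.45)·1450 + (-0.05)·1050 = 50.00
  d_2 = (-0.25)·1400 + (+0.85)·1500 + (+0.00)·1450 + (-0.45)·1050 = 452.50
  d_3 = (-0.10)·1400 + (+0.00)·1500 + (+0.80)·1450 + (-0.05)·1050 = 967.50
  d_4 = (+0.00)·1400 + (-0.15)·1500 + (-0.15)·1450 + (+0.90)·1050 = 502.50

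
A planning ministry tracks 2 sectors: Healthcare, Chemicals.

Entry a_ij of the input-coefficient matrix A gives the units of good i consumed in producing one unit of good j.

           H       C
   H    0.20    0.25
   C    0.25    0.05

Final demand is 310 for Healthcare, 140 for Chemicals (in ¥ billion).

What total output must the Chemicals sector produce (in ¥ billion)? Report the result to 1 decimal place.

x_C = 271.7

I − A =
  [   0.80    -0.25]
  [  -0.25     0.95]
det(I−A) = (0.80)(0.95) − (-0.25)(-0.25) = 0.6975
adj(I−A) = [[0.95, 0.25], [0.25, 0.80]]
(I − A)⁻¹ = adj(I−A) / det(I−A) ≈
  [   1.3620     0.3584]
  [   0.3584     1.1470]
x = (I − A)⁻¹ d = adj(I−A)·d / det(I−A), with det(I−A) = 0.6975:
  x_H = (0.95·310 + 0.25·140) / 0.6975 = 329.50 / 0.6975 ≈ 472.4
  x_C = (0.25·310 + 0.80·140) / 0.6975 = 189.50 / 0.6975 ≈ 271.7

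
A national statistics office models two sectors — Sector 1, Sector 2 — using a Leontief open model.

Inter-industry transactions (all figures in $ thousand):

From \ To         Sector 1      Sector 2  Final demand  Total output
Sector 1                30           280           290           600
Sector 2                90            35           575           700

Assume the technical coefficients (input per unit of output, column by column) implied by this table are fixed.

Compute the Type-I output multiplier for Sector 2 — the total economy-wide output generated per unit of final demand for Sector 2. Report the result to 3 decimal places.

Technical coefficients a_ij = z_ij / X_j:
  a_11 = 30/600 = 0.05, a_21 = 90/600 = 0.15
  a_12 = 280/700 = 0.40, a_22 = 35/700 = 0.05
I − A =
  [   0.95    -0.40]
  [  -0.15     0.95]
det(I−A) = (0.95)(0.95) − (-0.40)(-0.15) = 0.8425
adj(I−A) = [[0.95, 0.40], [0.15, 0.95]]
(I − A)⁻¹ = adj(I−A) / det(I−A) ≈
  [   1.1276     0.4748]
  [   0.1780     1.1276]
The output multiplier for sector j is the column-j sum of the Leontief inverse (I − A)⁻¹ = adj(I−A) / det(I−A).
Column 2 of adj(I−A): (0.40, 0.95); det(I−A) = 0.8425.
m_2 = (0.40 + 0.95) / 0.8425 = 1.35 / 0.8425 ≈ 1.602.

m_2 = 1.602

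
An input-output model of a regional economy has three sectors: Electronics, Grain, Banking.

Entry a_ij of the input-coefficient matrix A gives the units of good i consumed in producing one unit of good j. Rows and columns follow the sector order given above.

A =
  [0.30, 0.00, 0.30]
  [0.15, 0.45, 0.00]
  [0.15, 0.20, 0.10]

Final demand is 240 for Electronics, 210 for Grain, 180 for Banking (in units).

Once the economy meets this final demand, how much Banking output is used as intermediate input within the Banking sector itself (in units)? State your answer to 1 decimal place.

I − A =
  [   0.70     0.00    -0.30]
  [  -0.15     0.55     0.00]
  [  -0.15    -0.20     0.90]
Cofactors of I−A, C_ij = (−1)^(i+j)·(minor ij) (rows/columns in the sector order above):
  C_11 = (0.55)(0.90) − (0.00)(-0.20) = 0.4950
  C_12 = −[(-0.15)(0.90) − (0.00)(-0.15)] = 0.1350
  C_13 = (-0.15)(-0.20) − (0.55)(-0.15) = 0.1125
  C_21 = −[(0.00)(0.90) − (-0.30)(-0.20)] = 0.0600
  C_22 = (0.70)(0.90) − (-0.30)(-0.15) = 0.5850
  C_23 = −[(0.70)(-0.20) − (0.00)(-0.15)] = 0.1400
  C_31 = (0.00)(0.00) − (-0.30)(0.55) = 0.1650
  C_32 = −[(0.70)(0.00) − (-0.30)(-0.15)] = 0.0450
  C_33 = (0.70)(0.55) − (0.00)(-0.15) = 0.3850
det(I−A) = Σ_j (I−A)_1j·C_1j = (0.70)(0.4950) + (0.00)(0.1350) + (-0.30)(0.1125) = 0.31275
adj(I−A) = Cᵀ =
  [ 0.4950   0.0600   0.1650]
  [ 0.1350   0.5850   0.0450]
  [ 0.1125   0.1400   0.3850]
(I − A)⁻¹ = adj(I−A) / det(I−A) ≈
  [   1.5827     0.1918     0.5276]
  [   0.4317     1.8705     0.1439]
  [   0.3597     0.4476     1.2310]
First solve x = (I − A)⁻¹ d = adj(I−A)·d / det(I−A); in particular x_B = (0.1125·240 + 0.1400·210 + 0.3850·180) / 0.31275 = 125.70 / 0.31275 ≈ 401.918.
Intermediate flow from B to B: z_BB = a_BB · x_B = 0.10 × 125.70 / 0.31275 = 12.57 / 0.31275 ≈ 40.2.

z_BB = 40.2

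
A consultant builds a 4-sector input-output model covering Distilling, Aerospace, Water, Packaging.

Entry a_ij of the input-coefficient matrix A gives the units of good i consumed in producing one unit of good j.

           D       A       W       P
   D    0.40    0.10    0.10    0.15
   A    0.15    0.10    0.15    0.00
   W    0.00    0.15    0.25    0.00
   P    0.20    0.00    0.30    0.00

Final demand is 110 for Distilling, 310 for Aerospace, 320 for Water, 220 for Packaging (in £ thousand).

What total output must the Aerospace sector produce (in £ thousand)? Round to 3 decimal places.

I − A =
  [   0.60    -0.10    -0.10    -0.15]
  [  -0.15     0.90    -0.15     0.00]
  [   0.00    -0.15     0.75     0.00]
  [  -0.20     0.00    -0.30     1.00]
Compute the cofactors C_ij = (−1)^(i+j)·(3×3 minor ij) of I−A; the adjugate is their transpose:
adj(I−A) = Cᵀ =
  [ 0.652500   0.096750   0.145500   0.097875]
  [ 0.112500   0.427500   0.107250   0.016875]
  [ 0.022500   0.085500   0.498000   0.003375]
  [ 0.137250   0.045000   0.178500   0.378000]
det(I−A) = Σ_j (I−A)_1j·C_1j = (0.60)(0.652500) + (-0.10)(0.112500) + (-0.10)(0.022500) + (-0.15)(0.137250) = 0.3574125
(I − A)⁻¹ = adj(I−A) / det(I−A) ≈
  [   1.8256     0.2707     0.4071     0.2738]
  [   0.3148     1.1961     0.3001     0.0472]
  [   0.0630     0.2392     1.3933     0.0094]
  [   0.3840     0.1259     0.4994     1.0576]
x = (I − A)⁻¹ d = adj(I−A)·d / det(I−A), with det(I−A) = 0.3574125:
  x_D = (0.652500·110 + 0.096750·310 + 0.145500·320 + 0.097875·220) / 0.3574125 = 169.86 / 0.3574125 ≈ 475.249
  x_A = (0.112500·110 + 0.427500·310 + 0.107250·320 + 0.016875·220) / 0.3574125 = 182.9325 / 0.3574125 ≈ 511.825
  x_W = (0.022500·110 + 0.085500·310 + 0.498000·320 + 0.003375·220) / 0.3574125 = 189.0825 / 0.3574125 ≈ 529.032
  x_P = (0.137250·110 + 0.045000·310 + 0.178500·320 + 0.378000·220) / 0.3574125 = 169.3275 / 0.3574125 ≈ 473.759

x_A = 511.825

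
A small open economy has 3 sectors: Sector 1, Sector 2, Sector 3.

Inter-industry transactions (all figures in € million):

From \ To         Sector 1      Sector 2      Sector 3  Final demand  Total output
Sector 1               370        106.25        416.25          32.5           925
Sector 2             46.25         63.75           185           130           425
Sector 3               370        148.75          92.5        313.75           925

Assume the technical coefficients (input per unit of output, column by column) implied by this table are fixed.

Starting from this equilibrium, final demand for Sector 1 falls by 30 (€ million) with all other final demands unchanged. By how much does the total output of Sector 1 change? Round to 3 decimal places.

Technical coefficients a_ij = z_ij / X_j:
  a_11 = 370/925 = 0.40, a_21 = 46.25/925 = 0.05, a_31 = 370/925 = 0.40
  a_12 = 106.25/425 = 0.25, a_22 = 63.75/425 = 0.15, a_32 = 148.75/425 = 0.35
  a_13 = 416.25/925 = 0.45, a_23 = 185/925 = 0.20, a_33 = 92.5/925 = 0.10
I − A =
  [   0.60    -0.25    -0.45]
  [  -0.05     0.85    -0.20]
  [  -0.40    -0.35     0.90]
Cofactors of I−A, C_ij = (−1)^(i+j)·(minor ij) (rows/columns in the sector order above):
  C_11 = (0.85)(0.90) − (-0.20)(-0.35) = 0.6950
  C_12 = −[(-0.05)(0.90) − (-0.20)(-0.40)] = 0.1250
  C_13 = (-0.05)(-0.35) − (0.85)(-0.40) = 0.3575
  C_21 = −[(-0.25)(0.90) − (-0.45)(-0.35)] = 0.3825
  C_22 = (0.60)(0.90) − (-0.45)(-0.40) = 0.3600
  C_23 = −[(0.60)(-0.35) − (-0.25)(-0.40)] = 0.3100
  C_31 = (-0.25)(-0.20) − (-0.45)(0.85) = 0.4325
  C_32 = −[(0.60)(-0.20) − (-0.45)(-0.05)] = 0.1425
  C_33 = (0.60)(0.85) − (-0.25)(-0.05) = 0.4975
det(I−A) = Σ_j (I−A)_1j·C_1j = (0.60)(0.6950) + (-0.25)(0.1250) + (-0.45)(0.3575) = 0.224875
adj(I−A) = Cᵀ =
  [ 0.6950   0.3825   0.4325]
  [ 0.1250   0.3600   0.1425]
  [ 0.3575   0.3100   0.4975]
(I − A)⁻¹ = adj(I−A) / det(I−A) ≈
  [   3.0906     1.7009     1.9233]
  [   0.5559     1.6009     0.6337]
  [   1.5898     1.3785     2.2123]
Δx = (I − A)⁻¹ Δd with Δd having -30 in the Sector 1 component and 0 elsewhere.
So Δx_1 = L_11 · (-30), where L_11 = adj(I−A)_11 / det(I−A) = 0.6950 / 0.224875.
Δx_1 = 0.6950 × (-30) / 0.224875 = -20.85 / 0.224875 ≈ -92.718.

Δx_1 = -92.718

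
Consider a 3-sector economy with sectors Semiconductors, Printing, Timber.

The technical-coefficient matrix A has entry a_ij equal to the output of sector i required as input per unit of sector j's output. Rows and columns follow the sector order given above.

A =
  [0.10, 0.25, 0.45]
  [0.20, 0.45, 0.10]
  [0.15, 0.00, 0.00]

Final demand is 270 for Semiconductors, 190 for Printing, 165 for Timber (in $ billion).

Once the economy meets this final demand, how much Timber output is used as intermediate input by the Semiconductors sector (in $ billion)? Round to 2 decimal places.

z_31 = 89.44

I − A =
  [   0.90    -0.25    -0.45]
  [  -0.20     0.55    -0.10]
  [  -0.15     0.00     1.00]
Cofactors of I−A, C_ij = (−1)^(i+j)·(minor ij) (rows/columns in the sector order above):
  C_11 = (0.55)(1.00) − (-0.10)(0.00) = 0.5500
  C_12 = −[(-0.20)(1.00) − (-0.10)(-0.15)] = 0.2150
  C_13 = (-0.20)(0.00) − (0.55)(-0.15) = 0.0825
  C_21 = −[(-0.25)(1.00) − (-0.45)(0.00)] = 0.2500
  C_22 = (0.90)(1.00) − (-0.45)(-0.15) = 0.8325
  C_23 = −[(0.90)(0.00) − (-0.25)(-0.15)] = 0.0375
  C_31 = (-0.25)(-0.10) − (-0.45)(0.55) = 0.2725
  C_32 = −[(0.90)(-0.10) − (-0.45)(-0.20)] = 0.1800
  C_33 = (0.90)(0.55) − (-0.25)(-0.20) = 0.4450
det(I−A) = Σ_j (I−A)_1j·C_1j = (0.90)(0.5500) + (-0.25)(0.2150) + (-0.45)(0.0825) = 0.404125
adj(I−A) = Cᵀ =
  [ 0.5500   0.2500   0.2725]
  [ 0.2150   0.8325   0.1800]
  [ 0.0825   0.0375   0.4450]
(I − A)⁻¹ = adj(I−A) / det(I−A) ≈
  [   1.3610     0.6186     0.6743]
  [   0.5320     2.0600     0.4454]
  [   0.2041     0.0928     1.1011]
First solve x = (I − A)⁻¹ d = adj(I−A)·d / det(I−A); in particular x_1 = (0.5500·270 + 0.2500·190 + 0.2725·165) / 0.404125 = 240.9625 / 0.404125 ≈ 596.2573.
Intermediate flow from 3 to 1: z_31 = a_31 · x_1 = 0.15 × 240.9625 / 0.404125 = 36.144375 / 0.404125 ≈ 89.44.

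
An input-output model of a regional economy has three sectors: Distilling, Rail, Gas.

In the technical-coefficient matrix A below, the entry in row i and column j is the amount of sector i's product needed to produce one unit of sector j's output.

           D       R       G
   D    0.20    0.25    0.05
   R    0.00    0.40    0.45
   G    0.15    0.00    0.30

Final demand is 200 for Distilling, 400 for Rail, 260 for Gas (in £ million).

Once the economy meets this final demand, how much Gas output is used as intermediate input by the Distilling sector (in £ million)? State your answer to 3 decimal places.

I − A =
  [   0.80    -0.25    -0.05]
  [   0.00     0.60    -0.45]
  [  -0.15     0.00     0.70]
Cofactors of I−A, C_ij = (−1)^(i+j)·(minor ij) (rows/columns in the sector order above):
  C_11 = (0.60)(0.70) − (-0.45)(0.00) = 0.4200
  C_12 = −[(0.00)(0.70) − (-0.45)(-0.15)] = 0.0675
  C_13 = (0.00)(0.00) − (0.60)(-0.15) = 0.0900
  C_21 = −[(-0.25)(0.70) − (-0.05)(0.00)] = 0.1750
  C_22 = (0.80)(0.70) − (-0.05)(-0.15) = 0.5525
  C_23 = −[(0.80)(0.00) − (-0.25)(-0.15)] = 0.0375
  C_31 = (-0.25)(-0.45) − (-0.05)(0.60) = 0.1425
  C_32 = −[(0.80)(-0.45) − (-0.05)(0.00)] = 0.3600
  C_33 = (0.80)(0.60) − (-0.25)(0.00) = 0.4800
det(I−A) = Σ_j (I−A)_1j·C_1j = (0.80)(0.4200) + (-0.25)(0.0675) + (-0.05)(0.0900) = 0.314625
adj(I−A) = Cᵀ =
  [ 0.4200   0.1750   0.1425]
  [ 0.0675   0.5525   0.3600]
  [ 0.0900   0.0375   0.4800]
(I − A)⁻¹ = adj(I−A) / det(I−A) ≈
  [   1.3349     0.5562     0.4529]
  [   0.2145     1.7561     1.1442]
  [   0.2861     0.1192     1.5256]
First solve x = (I − A)⁻¹ d = adj(I−A)·d / det(I−A); in particular x_D = (0.4200·200 + 0.1750·400 + 0.1425·260) / 0.314625 = 191.05 / 0.314625 ≈ 607.23083.
Intermediate flow from G to D: z_GD = a_GD · x_D = 0.15 × 191.05 / 0.314625 = 28.6575 / 0.314625 ≈ 91.085.

z_GD = 91.085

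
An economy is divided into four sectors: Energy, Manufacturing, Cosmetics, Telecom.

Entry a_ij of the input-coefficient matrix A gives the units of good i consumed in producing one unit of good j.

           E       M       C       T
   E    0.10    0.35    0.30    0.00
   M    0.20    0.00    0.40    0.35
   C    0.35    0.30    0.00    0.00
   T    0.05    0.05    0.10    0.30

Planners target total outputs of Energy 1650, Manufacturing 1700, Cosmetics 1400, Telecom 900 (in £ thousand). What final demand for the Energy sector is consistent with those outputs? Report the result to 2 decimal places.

I − A =
  [   0.90    -0.35    -0.30     0.00]
  [  -0.20     1.00    -0.40    -0.35]
  [  -0.35    -0.30     1.00     0.00]
  [  -0.05    -0.05    -0.10     0.70]
d = (I − A) x:
  d_E = (+0.90)·1650 + (-0.35)·1700 + (-0.30)·1400 + (+0.00)·900 = 470.00
  d_M = (-0.20)·1650 + (+1.00)·1700 + (-0.40)·1400 + (-0.35)·900 = 495.00
  d_C = (-0.35)·1650 + (-0.30)·1700 + (+1.00)·1400 + (+0.00)·900 = 312.50
  d_T = (-0.05)·1650 + (-0.05)·1700 + (-0.10)·1400 + (+0.70)·900 = 322.50

d_E = 470.00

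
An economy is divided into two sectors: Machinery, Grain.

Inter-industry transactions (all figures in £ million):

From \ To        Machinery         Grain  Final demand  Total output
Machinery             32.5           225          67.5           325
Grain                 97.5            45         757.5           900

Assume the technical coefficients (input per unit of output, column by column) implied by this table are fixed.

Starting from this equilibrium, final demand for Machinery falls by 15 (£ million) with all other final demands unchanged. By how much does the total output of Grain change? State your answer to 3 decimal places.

Technical coefficients a_ij = z_ij / X_j:
  a_MM = 32.5/325 = 0.10, a_GM = 97.5/325 = 0.30
  a_MG = 225/900 = 0.25, a_GG = 45/900 = 0.05
I − A =
  [   0.90    -0.25]
  [  -0.30     0.95]
det(I−A) = (0.90)(0.95) − (-0.25)(-0.30) = 0.7800
adj(I−A) = [[0.95, 0.25], [0.30, 0.90]]
(I − A)⁻¹ = adj(I−A) / det(I−A) ≈
  [   1.2179     0.3205]
  [   0.3846     1.1538]
Δx = (I − A)⁻¹ Δd with Δd having -15 in the Machinery component and 0 elsewhere.
So Δx_G = L_GM · (-15), where L_GM = adj(I−A)_GM / det(I−A) = 0.30 / 0.7800.
Δx_G = 0.30 × (-15) / 0.7800 = -4.50 / 0.7800 ≈ -5.769.

Δx_G = -5.769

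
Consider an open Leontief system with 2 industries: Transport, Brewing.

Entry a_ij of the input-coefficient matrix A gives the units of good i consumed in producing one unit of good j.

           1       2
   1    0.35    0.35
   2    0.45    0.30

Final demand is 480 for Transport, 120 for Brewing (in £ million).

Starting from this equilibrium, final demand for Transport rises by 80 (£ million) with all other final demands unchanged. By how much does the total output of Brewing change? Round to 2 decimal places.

Δx_2 = 121.01

I − A =
  [   0.65    -0.35]
  [  -0.45     0.70]
det(I−A) = (0.65)(0.70) − (-0.35)(-0.45) = 0.2975
adj(I−A) = [[0.70, 0.35], [0.45, 0.65]]
(I − A)⁻¹ = adj(I−A) / det(I−A) ≈
  [   2.3529     1.1765]
  [   1.5126     2.1849]
Δx = (I − A)⁻¹ Δd with Δd having +80 in the Transport component and 0 elsewhere.
So Δx_2 = L_21 · (+80), where L_21 = adj(I−A)_21 / det(I−A) = 0.45 / 0.2975.
Δx_2 = 0.45 × (+80) / 0.2975 = 36.00 / 0.2975 ≈ 121.01.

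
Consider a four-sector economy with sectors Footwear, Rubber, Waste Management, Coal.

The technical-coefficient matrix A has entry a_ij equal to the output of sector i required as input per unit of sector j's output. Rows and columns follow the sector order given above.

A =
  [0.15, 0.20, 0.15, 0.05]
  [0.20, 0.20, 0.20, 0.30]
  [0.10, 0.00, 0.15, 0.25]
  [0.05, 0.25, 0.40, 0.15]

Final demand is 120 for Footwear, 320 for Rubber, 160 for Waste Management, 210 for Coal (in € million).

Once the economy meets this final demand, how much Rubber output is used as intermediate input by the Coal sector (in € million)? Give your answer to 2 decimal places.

z_RC = 231.52

I − A =
  [   0.85    -0.20    -0.15    -0.05]
  [  -0.20     0.80    -0.20    -0.30]
  [  -0.10     0.00     0.85    -0.25]
  [  -0.05    -0.25    -0.40     0.85]
Compute the cofactors C_ij = (−1)^(i+j)·(3×3 minor ij) of I−A; the adjugate is their transpose:
adj(I−A) = Cᵀ =
  [ 0.421750   0.144500   0.167250   0.125000]
  [ 0.168750   0.510375   0.277750   0.271750]
  [ 0.083000   0.073875   0.472750   0.170000]
  [ 0.113500   0.193375   0.314000   0.528000]
det(I−A) = Σ_j (I−A)_1j·C_1j = (0.85)(0.421750) + (-0.20)(0.168750) + (-0.15)(0.083000) + (-0.05)(0.113500) = 0.3066125
(I − A)⁻¹ = adj(I−A) / det(I−A) ≈
  [   1.3755     0.4713     0.5455     0.4077]
  [   0.5504     1.6646     0.9059     0.8863]
  [   0.2707     0.2409     1.5418     0.5544]
  [   0.3702     0.6307     1.0241     1.7220]
First solve x = (I − A)⁻¹ d = adj(I−A)·d / det(I−A); in particular x_C = (0.113500·120 + 0.193375·320 + 0.314000·160 + 0.528000·210) / 0.3066125 = 236.62 / 0.3066125 ≈ 771.7233.
Intermediate flow from R to C: z_RC = a_RC · x_C = 0.30 × 236.62 / 0.3066125 = 70.986 / 0.3066125 ≈ 231.52.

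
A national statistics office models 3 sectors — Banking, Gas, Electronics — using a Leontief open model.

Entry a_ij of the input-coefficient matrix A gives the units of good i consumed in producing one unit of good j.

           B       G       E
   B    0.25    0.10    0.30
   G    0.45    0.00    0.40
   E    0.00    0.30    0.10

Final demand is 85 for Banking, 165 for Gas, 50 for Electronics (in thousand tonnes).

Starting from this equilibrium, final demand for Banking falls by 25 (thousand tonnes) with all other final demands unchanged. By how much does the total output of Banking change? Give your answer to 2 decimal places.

I − A =
  [   0.75    -0.10    -0.30]
  [  -0.45     1.00    -0.40]
  [   0.00    -0.30     0.90]
Cofactors of I−A, C_ij = (−1)^(i+j)·(minor ij) (rows/columns in the sector order above):
  C_11 = (1.00)(0.90) − (-0.40)(-0.30) = 0.7800
  C_12 = −[(-0.45)(0.90) − (-0.40)(0.00)] = 0.4050
  C_13 = (-0.45)(-0.30) − (1.00)(0.00) = 0.1350
  C_21 = −[(-0.10)(0.90) − (-0.30)(-0.30)] = 0.1800
  C_22 = (0.75)(0.90) − (-0.30)(0.00) = 0.6750
  C_23 = −[(0.75)(-0.30) − (-0.10)(0.00)] = 0.2250
  C_31 = (-0.10)(-0.40) − (-0.30)(1.00) = 0.3400
  C_32 = −[(0.75)(-0.40) − (-0.30)(-0.45)] = 0.4350
  C_33 = (0.75)(1.00) − (-0.10)(-0.45) = 0.7050
det(I−A) = Σ_j (I−A)_1j·C_1j = (0.75)(0.7800) + (-0.10)(0.4050) + (-0.30)(0.1350) = 0.5040
adj(I−A) = Cᵀ =
  [ 0.7800   0.1800   0.3400]
  [ 0.4050   0.6750   0.4350]
  [ 0.1350   0.2250   0.7050]
(I − A)⁻¹ = adj(I−A) / det(I−A) ≈
  [   1.5476     0.3571     0.6746]
  [   0.8036     1.3393     0.8631]
  [   0.2679     0.4464     1.3988]
Δx = (I − A)⁻¹ Δd with Δd having -25 in the Banking component and 0 elsewhere.
So Δx_B = L_BB · (-25), where L_BB = adj(I−A)_BB / det(I−A) = 0.7800 / 0.5040.
Δx_B = 0.7800 × (-25) / 0.5040 = -19.50 / 0.5040 ≈ -38.69.

Δx_B = -38.69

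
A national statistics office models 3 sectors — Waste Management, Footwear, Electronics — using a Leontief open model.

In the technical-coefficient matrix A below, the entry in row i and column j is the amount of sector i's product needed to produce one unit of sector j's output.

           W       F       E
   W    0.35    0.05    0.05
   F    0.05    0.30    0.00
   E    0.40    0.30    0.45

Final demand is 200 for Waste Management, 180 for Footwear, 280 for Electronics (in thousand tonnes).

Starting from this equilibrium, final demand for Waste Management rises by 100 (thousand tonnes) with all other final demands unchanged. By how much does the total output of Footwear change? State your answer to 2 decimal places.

Δx_F = 11.75

I − A =
  [   0.65    -0.05    -0.05]
  [  -0.05     0.70     0.00]
  [  -0.40    -0.30     0.55]
Cofactors of I−A, C_ij = (−1)^(i+j)·(minor ij) (rows/columns in the sector order above):
  C_11 = (0.70)(0.55) − (0.00)(-0.30) = 0.3850
  C_12 = −[(-0.05)(0.55) − (0.00)(-0.40)] = 0.0275
  C_13 = (-0.05)(-0.30) − (0.70)(-0.40) = 0.2950
  C_21 = −[(-0.05)(0.55) − (-0.05)(-0.30)] = 0.0425
  C_22 = (0.65)(0.55) − (-0.05)(-0.40) = 0.3375
  C_23 = −[(0.65)(-0.30) − (-0.05)(-0.40)] = 0.2150
  C_31 = (-0.05)(0.00) − (-0.05)(0.70) = 0.0350
  C_32 = −[(0.65)(0.00) − (-0.05)(-0.05)] = 0.0025
  C_33 = (0.65)(0.70) − (-0.05)(-0.05) = 0.4525
det(I−A) = Σ_j (I−A)_1j·C_1j = (0.65)(0.3850) + (-0.05)(0.0275) + (-0.05)(0.2950) = 0.234125
adj(I−A) = Cᵀ =
  [ 0.3850   0.0425   0.0350]
  [ 0.0275   0.3375   0.0025]
  [ 0.2950   0.2150   0.4525]
(I − A)⁻¹ = adj(I−A) / det(I−A) ≈
  [   1.6444     0.1815     0.1495]
  [   0.1175     1.4415     0.0107]
  [   1.2600     0.9183     1.9327]
Δx = (I − A)⁻¹ Δd with Δd having +100 in the Waste Management component and 0 elsewhere.
So Δx_F = L_FW · (+100), where L_FW = adj(I−A)_FW / det(I−A) = 0.0275 / 0.234125.
Δx_F = 0.0275 × (+100) / 0.234125 = 2.75 / 0.234125 ≈ 11.75.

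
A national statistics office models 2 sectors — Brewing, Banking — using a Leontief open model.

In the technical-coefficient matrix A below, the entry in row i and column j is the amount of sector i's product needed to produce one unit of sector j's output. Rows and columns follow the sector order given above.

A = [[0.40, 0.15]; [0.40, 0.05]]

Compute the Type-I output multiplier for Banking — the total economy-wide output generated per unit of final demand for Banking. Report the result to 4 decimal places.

m_2 = 1.4706

I − A =
  [   0.60    -0.15]
  [  -0.40     0.95]
det(I−A) = (0.60)(0.95) − (-0.15)(-0.40) = 0.5100
adj(I−A) = [[0.95, 0.15], [0.40, 0.60]]
(I − A)⁻¹ = adj(I−A) / det(I−A) ≈
  [   1.86275     0.29412]
  [   0.78431     1.17647]
The output multiplier for sector j is the column-j sum of the Leontief inverse (I − A)⁻¹ = adj(I−A) / det(I−A).
Column 2 of adj(I−A): (0.15, 0.60); det(I−A) = 0.5100.
m_2 = (0.15 + 0.60) / 0.5100 = 0.75 / 0.5100 ≈ 1.4706.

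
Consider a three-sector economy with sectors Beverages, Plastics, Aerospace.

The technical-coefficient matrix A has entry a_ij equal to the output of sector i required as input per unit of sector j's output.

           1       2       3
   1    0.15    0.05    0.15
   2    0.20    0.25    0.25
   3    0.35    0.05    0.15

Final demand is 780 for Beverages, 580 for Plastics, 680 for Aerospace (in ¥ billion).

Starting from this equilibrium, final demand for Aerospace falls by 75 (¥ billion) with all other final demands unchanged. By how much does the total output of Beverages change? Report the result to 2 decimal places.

I − A =
  [   0.85    -0.05    -0.15]
  [  -0.20     0.75    -0.25]
  [  -0.35    -0.05     0.85]
Cofactors of I−A, C_ij = (−1)^(i+j)·(minor ij) (rows/columns in the sector order above):
  C_11 = (0.75)(0.85) − (-0.25)(-0.05) = 0.6250
  C_12 = −[(-0.20)(0.85) − (-0.25)(-0.35)] = 0.2575
  C_13 = (-0.20)(-0.05) − (0.75)(-0.35) = 0.2725
  C_21 = −[(-0.05)(0.85) − (-0.15)(-0.05)] = 0.0500
  C_22 = (0.85)(0.85) − (-0.15)(-0.35) = 0.6700
  C_23 = −[(0.85)(-0.05) − (-0.05)(-0.35)] = 0.0600
  C_31 = (-0.05)(-0.25) − (-0.15)(0.75) = 0.1250
  C_32 = −[(0.85)(-0.25) − (-0.15)(-0.20)] = 0.2425
  C_33 = (0.85)(0.75) − (-0.05)(-0.20) = 0.6275
det(I−A) = Σ_j (I−A)_1j·C_1j = (0.85)(0.6250) + (-0.05)(0.2575) + (-0.15)(0.2725) = 0.4775
adj(I−A) = Cᵀ =
  [ 0.6250   0.0500   0.1250]
  [ 0.2575   0.6700   0.2425]
  [ 0.2725   0.0600   0.6275]
(I − A)⁻¹ = adj(I−A) / det(I−A) ≈
  [   1.3089     0.1047     0.2618]
  [   0.5393     1.4031     0.5079]
  [   0.5707     0.1257     1.3141]
Δx = (I − A)⁻¹ Δd with Δd having -75 in the Aerospace component and 0 elsewhere.
So Δx_1 = L_13 · (-75), where L_13 = adj(I−A)_13 / det(I−A) = 0.1250 / 0.4775.
Δx_1 = 0.1250 × (-75) / 0.4775 = -9.375 / 0.4775 ≈ -19.63.

Δx_1 = -19.63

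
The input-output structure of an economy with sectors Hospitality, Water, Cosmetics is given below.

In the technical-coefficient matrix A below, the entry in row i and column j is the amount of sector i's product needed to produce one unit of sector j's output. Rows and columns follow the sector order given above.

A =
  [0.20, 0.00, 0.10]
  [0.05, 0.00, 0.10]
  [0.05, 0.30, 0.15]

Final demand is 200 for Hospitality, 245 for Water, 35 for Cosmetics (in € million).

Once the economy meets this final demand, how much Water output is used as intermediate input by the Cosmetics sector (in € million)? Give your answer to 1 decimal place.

I − A =
  [   0.80     0.00    -0.10]
  [  -0.05     1.00    -0.10]
  [  -0.05    -0.30     0.85]
Cofactors of I−A, C_ij = (−1)^(i+j)·(minor ij) (rows/columns in the sector order above):
  C_11 = (1.00)(0.85) − (-0.10)(-0.30) = 0.8200
  C_12 = −[(-0.05)(0.85) − (-0.10)(-0.05)] = 0.0475
  C_13 = (-0.05)(-0.30) − (1.00)(-0.05) = 0.0650
  C_21 = −[(0.00)(0.85) − (-0.10)(-0.30)] = 0.0300
  C_22 = (0.80)(0.85) − (-0.10)(-0.05) = 0.6750
  C_23 = −[(0.80)(-0.30) − (0.00)(-0.05)] = 0.2400
  C_31 = (0.00)(-0.10) − (-0.10)(1.00) = 0.1000
  C_32 = −[(0.80)(-0.10) − (-0.10)(-0.05)] = 0.0850
  C_33 = (0.80)(1.00) − (0.00)(-0.05) = 0.8000
det(I−A) = Σ_j (I−A)_1j·C_1j = (0.80)(0.8200) + (0.00)(0.0475) + (-0.10)(0.0650) = 0.6495
adj(I−A) = Cᵀ =
  [ 0.8200   0.0300   0.1000]
  [ 0.0475   0.6750   0.0850]
  [ 0.0650   0.2400   0.8000]
(I − A)⁻¹ = adj(I−A) / det(I−A) ≈
  [   1.2625     0.0462     0.1540]
  [   0.0731     1.0393     0.1309]
  [   0.1001     0.3695     1.2317]
First solve x = (I − A)⁻¹ d = adj(I−A)·d / det(I−A); in particular x_C = (0.0650·200 + 0.2400·245 + 0.8000·35) / 0.6495 = 99.80 / 0.6495 ≈ 153.657.
Intermediate flow from W to C: z_WC = a_WC · x_C = 0.10 × 99.80 / 0.6495 = 9.98 / 0.6495 ≈ 15.4.

z_WC = 15.4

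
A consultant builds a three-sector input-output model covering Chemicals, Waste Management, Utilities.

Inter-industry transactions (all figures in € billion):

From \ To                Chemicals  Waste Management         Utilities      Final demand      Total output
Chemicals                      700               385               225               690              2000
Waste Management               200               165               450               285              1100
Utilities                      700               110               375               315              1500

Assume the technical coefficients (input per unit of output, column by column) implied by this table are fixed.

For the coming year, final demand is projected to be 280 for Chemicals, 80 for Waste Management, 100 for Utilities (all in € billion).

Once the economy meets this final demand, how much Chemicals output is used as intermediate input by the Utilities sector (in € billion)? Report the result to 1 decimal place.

Technical coefficients a_ij = z_ij / X_j:
  a_11 = 700/2000 = 0.35, a_21 = 200/2000 = 0.10, a_31 = 700/2000 = 0.35
  a_12 = 385/1100 = 0.35, a_22 = 165/1100 = 0.15, a_32 = 110/1100 = 0.10
  a_13 = 225/1500 = 0.15, a_23 = 450/1500 = 0.30, a_33 = 375/1500 = 0.25
I − A =
  [   0.65    -0.35    -0.15]
  [  -0.10     0.85    -0.30]
  [  -0.35    -0.10     0.75]
Cofactors of I−A, C_ij = (−1)^(i+j)·(minor ij) (rows/columns in the sector order above):
  C_11 = (0.85)(0.75) − (-0.30)(-0.10) = 0.6075
  C_12 = −[(-0.10)(0.75) − (-0.30)(-0.35)] = 0.1800
  C_13 = (-0.10)(-0.10) − (0.85)(-0.35) = 0.3075
  C_21 = −[(-0.35)(0.75) − (-0.15)(-0.10)] = 0.2775
  C_22 = (0.65)(0.75) − (-0.15)(-0.35) = 0.4350
  C_23 = −[(0.65)(-0.10) − (-0.35)(-0.35)] = 0.1875
  C_31 = (-0.35)(-0.30) − (-0.15)(0.85) = 0.2325
  C_32 = −[(0.65)(-0.30) − (-0.15)(-0.10)] = 0.2100
  C_33 = (0.65)(0.85) − (-0.35)(-0.10) = 0.5175
det(I−A) = Σ_j (I−A)_1j·C_1j = (0.65)(0.6075) + (-0.35)(0.1800) + (-0.15)(0.3075) = 0.28575
adj(I−A) = Cᵀ =
  [ 0.6075   0.2775   0.2325]
  [ 0.1800   0.4350   0.2100]
  [ 0.3075   0.1875   0.5175]
(I − A)⁻¹ = adj(I−A) / det(I−A) ≈
  [   2.1260     0.9711     0.8136]
  [   0.6299     1.5223     0.7349]
  [   1.0761     0.6562     1.8110]
First solve x = (I − A)⁻¹ d = adj(I−A)·d / det(I−A); in particular x_3 = (0.3075·280 + 0.1875·80 + 0.5175·100) / 0.28575 = 152.85 / 0.28575 ≈ 534.908.
Intermediate flow from 1 to 3: z_13 = a_13 · x_3 = 0.15 × 152.85 / 0.28575 = 22.9275 / 0.28575 ≈ 80.2.

z_13 = 80.2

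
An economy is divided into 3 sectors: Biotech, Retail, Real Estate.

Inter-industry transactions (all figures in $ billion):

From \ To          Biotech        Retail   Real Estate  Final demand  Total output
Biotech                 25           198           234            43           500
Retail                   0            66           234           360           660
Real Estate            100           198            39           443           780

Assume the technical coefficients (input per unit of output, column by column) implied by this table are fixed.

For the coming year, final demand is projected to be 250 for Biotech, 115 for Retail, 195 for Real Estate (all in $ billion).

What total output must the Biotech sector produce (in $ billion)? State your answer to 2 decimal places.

Technical coefficients a_ij = z_ij / X_j:
  a_11 = 25/500 = 0.05, a_21 = 0/500 = 0.00, a_31 = 100/500 = 0.20
  a_12 = 198/660 = 0.30, a_22 = 66/660 = 0.10, a_32 = 198/660 = 0.30
  a_13 = 234/780 = 0.30, a_23 = 234/780 = 0.30, a_33 = 39/780 = 0.05
I − A =
  [   0.95    -0.30    -0.30]
  [   0.00     0.90    -0.30]
  [  -0.20    -0.30     0.95]
Cofactors of I−A, C_ij = (−1)^(i+j)·(minor ij) (rows/columns in the sector order above):
  C_11 = (0.90)(0.95) − (-0.30)(-0.30) = 0.7650
  C_12 = −[(0.00)(0.95) − (-0.30)(-0.20)] = 0.0600
  C_13 = (0.00)(-0.30) − (0.90)(-0.20) = 0.1800
  C_21 = −[(-0.30)(0.95) − (-0.30)(-0.30)] = 0.3750
  C_22 = (0.95)(0.95) − (-0.30)(-0.20) = 0.8425
  C_23 = −[(0.95)(-0.30) − (-0.30)(-0.20)] = 0.3450
  C_31 = (-0.30)(-0.30) − (-0.30)(0.90) = 0.3600
  C_32 = −[(0.95)(-0.30) − (-0.30)(0.00)] = 0.2850
  C_33 = (0.95)(0.90) − (-0.30)(0.00) = 0.8550
det(I−A) = Σ_j (I−A)_1j·C_1j = (0.95)(0.7650) + (-0.30)(0.0600) + (-0.30)(0.1800) = 0.65475
adj(I−A) = Cᵀ =
  [ 0.7650   0.3750   0.3600]
  [ 0.0600   0.8425   0.2850]
  [ 0.1800   0.3450   0.8550]
(I − A)⁻¹ = adj(I−A) / det(I−A) ≈
  [   1.1684     0.5727     0.5498]
  [   0.0916     1.2868     0.4353]
  [   0.2749     0.5269     1.3058]
x = (I − A)⁻¹ d = adj(I−A)·d / det(I−A), with det(I−A) = 0.65475:
  x_1 = (0.7650·250 + 0.3750·115 + 0.3600·195) / 0.65475 = 304.575 / 0.65475 ≈ 465.18
  x_2 = (0.0600·250 + 0.8425·115 + 0.2850·195) / 0.65475 = 167.4625 / 0.65475 ≈ 255.77
  x_3 = (0.1800·250 + 0.3450·115 + 0.8550·195) / 0.65475 = 251.40 / 0.65475 ≈ 383.96

x_1 = 465.18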